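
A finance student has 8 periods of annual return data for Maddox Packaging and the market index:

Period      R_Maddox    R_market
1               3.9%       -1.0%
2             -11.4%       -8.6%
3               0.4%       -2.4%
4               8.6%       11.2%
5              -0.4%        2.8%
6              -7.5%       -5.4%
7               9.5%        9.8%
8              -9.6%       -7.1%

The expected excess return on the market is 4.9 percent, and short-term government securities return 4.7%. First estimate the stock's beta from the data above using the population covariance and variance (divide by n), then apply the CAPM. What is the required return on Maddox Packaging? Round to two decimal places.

9.60%

Mean R_i = (3.9 − 11.4 + 0.4 + 8.6 − 0.4 − 7.5 + 9.5 − 9.6) / 8 = -0.8125%
Mean R_m = (-1.0 − 8.6 − 2.4 + 11.2 + 2.8 − 5.4 + 9.8 − 7.1) / 8 = -0.0875%
Σ(R_i − R̄_i)(R_m − R̄_m) = 389.5713  ⇒  Cov = 389.5713 / 8 = 48.6964
Σ(R_m − R̄_m)² = 389.5488  ⇒  Var(R_m) = 389.5488 / 8 = 48.6936
β = Cov / Var(R_m) = 48.6964 / 48.6936 = 1.0001
E(R) = R_f + β × MRP = 4.7% + 1.0001 × 4.9% = 9.60%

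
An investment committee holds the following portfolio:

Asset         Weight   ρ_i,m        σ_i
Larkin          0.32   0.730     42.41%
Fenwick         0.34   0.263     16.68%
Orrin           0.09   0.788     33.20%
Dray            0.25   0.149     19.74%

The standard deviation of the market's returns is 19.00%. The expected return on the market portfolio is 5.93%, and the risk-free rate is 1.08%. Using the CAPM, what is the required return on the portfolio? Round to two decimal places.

β_Larkin = 0.730 × 42.41% / 19.00% = 1.6294
β_Fenwick = 0.263 × 16.68% / 19.00% = 0.2309
β_Orrin = 0.788 × 33.20% / 19.00% = 1.3769
β_Dray = 0.149 × 19.74% / 19.00% = 0.1548
β_P = Σ w_i β_i = 0.32×1.6294 + 0.34×0.2309 + 0.09×1.3769 + 0.25×0.1548 = 0.7625
MRP = 5.93% − 1.08% = 4.85%
E(R_P) = R_f + β_P × MRP = 1.08% + 0.7625 × 4.85% = 4.78%

4.78%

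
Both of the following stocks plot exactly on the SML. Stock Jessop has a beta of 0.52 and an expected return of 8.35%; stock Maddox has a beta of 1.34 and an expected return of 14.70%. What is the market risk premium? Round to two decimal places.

Both satisfy E(R) = R_f + β·MRP, so the slope of the SML is
MRP = (14.70% − 8.35%) / (1.34 − 0.52) = 6.35% / 0.82 = 7.7439%

7.74%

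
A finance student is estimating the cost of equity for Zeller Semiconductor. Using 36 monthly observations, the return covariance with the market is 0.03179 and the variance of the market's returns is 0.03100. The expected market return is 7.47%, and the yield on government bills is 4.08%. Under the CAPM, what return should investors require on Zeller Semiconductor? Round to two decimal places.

7.56%

β = Cov(R_i, R_m) / Var(R_m) = 0.03179 / 0.03100 = 1.0255
MRP = 7.47% − 4.08% = 3.39%
E(R) = R_f + β × MRP = 4.08% + 1.0255 × 3.39% = 7.56%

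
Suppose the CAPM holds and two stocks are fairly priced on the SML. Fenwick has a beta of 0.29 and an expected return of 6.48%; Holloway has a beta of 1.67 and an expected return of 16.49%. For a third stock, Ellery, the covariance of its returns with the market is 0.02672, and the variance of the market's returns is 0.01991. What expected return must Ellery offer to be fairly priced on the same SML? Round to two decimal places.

14.11%

MRP = (16.49% − 6.48%) / (1.67 − 0.29) = 7.2536%
R_f = 6.48% − 0.29 × 7.2536% = 4.3765%
β_Ellery = Cov / Var(R_m) = 0.02672 / 0.01991 = 1.3420
E(R_Ellery) = R_f + β × MRP = 4.3765% + 1.3420 × 7.2536% = 14.11%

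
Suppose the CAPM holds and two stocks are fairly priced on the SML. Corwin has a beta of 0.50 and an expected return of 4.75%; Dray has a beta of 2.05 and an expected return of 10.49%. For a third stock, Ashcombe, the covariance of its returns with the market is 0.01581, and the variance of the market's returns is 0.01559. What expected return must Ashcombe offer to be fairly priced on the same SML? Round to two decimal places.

MRP = (10.49% − 4.75%) / (2.05 − 0.50) = 3.7032%
R_f = 4.75% − 0.50 × 3.7032% = 2.8984%
β_Ashcombe = Cov / Var(R_m) = 0.01581 / 0.01559 = 1.0141
E(R_Ashcombe) = R_f + β × MRP = 2.8984% + 1.0141 × 3.7032% = 6.65%

6.65%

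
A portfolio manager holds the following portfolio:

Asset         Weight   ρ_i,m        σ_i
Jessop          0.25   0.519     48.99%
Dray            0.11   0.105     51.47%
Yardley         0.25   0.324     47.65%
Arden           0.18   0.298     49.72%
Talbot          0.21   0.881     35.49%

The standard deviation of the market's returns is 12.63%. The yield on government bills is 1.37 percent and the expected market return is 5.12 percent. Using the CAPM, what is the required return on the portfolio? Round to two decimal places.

β_Jessop = 0.519 × 48.99% / 12.63% = 2.0131
β_Dray = 0.105 × 51.47% / 12.63% = 0.4279
β_Yardley = 0.324 × 47.65% / 12.63% = 1.2224
β_Arden = 0.298 × 49.72% / 12.63% = 1.1731
β_Talbot = 0.881 × 35.49% / 12.63% = 2.4756
β_P = Σ w_i β_i = 0.25×2.0131 + 0.11×0.4279 + 0.25×1.2224 + 0.18×1.1731 + 0.21×2.4756 = 1.5870
MRP = 5.12% − 1.37% = 3.75%
E(R_P) = R_f + β_P × MRP = 1.37% + 1.5870 × 3.75% = 7.32%

7.32%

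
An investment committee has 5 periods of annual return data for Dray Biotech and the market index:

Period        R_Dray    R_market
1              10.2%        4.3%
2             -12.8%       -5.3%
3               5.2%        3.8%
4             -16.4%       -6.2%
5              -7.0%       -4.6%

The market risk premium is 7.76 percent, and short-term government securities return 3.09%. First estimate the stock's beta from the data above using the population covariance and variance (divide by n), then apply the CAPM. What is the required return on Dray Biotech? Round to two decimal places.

Mean R_i = (10.2 − 12.8 + 5.2 − 16.4 − 7.0) / 5 = -4.1600%
Mean R_m = (4.3 − 5.3 + 3.8 − 6.2 − 4.6) / 5 = -1.6000%
Σ(R_i − R̄_i)(R_m − R̄_m) = 232.0600  ⇒  Cov = 232.0600 / 5 = 46.4120
Σ(R_m − R̄_m)² = 107.8200  ⇒  Var(R_m) = 107.8200 / 5 = 21.5640
β = Cov / Var(R_m) = 46.4120 / 21.5640 = 2.1523
E(R) = R_f + β × MRP = 3.09% + 2.1523 × 7.76% = 19.79%

19.79%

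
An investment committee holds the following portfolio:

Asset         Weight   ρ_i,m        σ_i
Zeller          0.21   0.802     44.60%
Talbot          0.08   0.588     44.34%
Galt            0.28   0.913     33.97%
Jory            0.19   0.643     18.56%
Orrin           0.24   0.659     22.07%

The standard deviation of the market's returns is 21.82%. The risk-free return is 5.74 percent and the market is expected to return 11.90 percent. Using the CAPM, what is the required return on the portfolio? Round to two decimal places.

12.53%

β_Zeller = 0.802 × 44.60% / 21.82% = 1.6393
β_Talbot = 0.588 × 44.34% / 21.82% = 1.1949
β_Galt = 0.913 × 33.97% / 21.82% = 1.4214
β_Jory = 0.643 × 18.56% / 21.82% = 0.5469
β_Orrin = 0.659 × 22.07% / 21.82% = 0.6666
β_P = Σ w_i β_i = 0.21×1.6393 + 0.08×1.1949 + 0.28×1.4214 + 0.19×0.5469 + 0.24×0.6666 = 1.1017
MRP = 11.90% − 5.74% = 6.16%
E(R_P) = R_f + β_P × MRP = 5.74% + 1.1017 × 6.16% = 12.53%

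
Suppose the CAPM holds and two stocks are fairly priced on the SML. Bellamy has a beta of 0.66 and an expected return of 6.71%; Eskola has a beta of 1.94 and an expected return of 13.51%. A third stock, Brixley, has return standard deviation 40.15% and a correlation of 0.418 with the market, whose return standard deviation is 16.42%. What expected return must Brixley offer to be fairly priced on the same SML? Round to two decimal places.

MRP = (13.51% − 6.71%) / (1.94 − 0.66) = 5.3125%
R_f = 6.71% − 0.66 × 5.3125% = 3.2038%
β_Brixley = ρ·σ_i/σ_m = 0.418 × 40.15 / 16.42 = 1.0221
E(R_Brixley) = R_f + β × MRP = 3.2038% + 1.0221 × 5.3125% = 8.63%

8.63%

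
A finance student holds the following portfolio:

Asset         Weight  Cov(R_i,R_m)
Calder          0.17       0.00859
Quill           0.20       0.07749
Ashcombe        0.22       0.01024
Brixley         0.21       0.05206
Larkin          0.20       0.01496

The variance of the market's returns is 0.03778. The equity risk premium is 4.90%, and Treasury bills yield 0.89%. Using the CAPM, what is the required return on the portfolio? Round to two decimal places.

5.19%

β_Calder = 0.00859 / 0.03778 = 0.2274
β_Quill = 0.07749 / 0.03778 = 2.0511
β_Ashcombe = 0.01024 / 0.03778 = 0.2710
β_Brixley = 0.05206 / 0.03778 = 1.3780
β_Larkin = 0.01496 / 0.03778 = 0.3960
β_P = Σ w_i β_i = 0.17×0.2274 + 0.20×2.0511 + 0.22×0.2710 + 0.21×1.3780 + 0.20×0.3960 = 0.8771
E(R_P) = R_f + β_P × MRP = 0.89% + 0.8771 × 4.90% = 5.19%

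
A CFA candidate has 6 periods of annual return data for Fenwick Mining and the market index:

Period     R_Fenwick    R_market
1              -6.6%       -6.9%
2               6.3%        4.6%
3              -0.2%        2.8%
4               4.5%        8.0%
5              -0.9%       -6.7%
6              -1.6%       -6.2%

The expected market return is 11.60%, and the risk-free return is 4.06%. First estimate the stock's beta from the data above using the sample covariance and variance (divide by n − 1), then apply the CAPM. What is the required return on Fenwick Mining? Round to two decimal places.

Mean R_i = (-6.6 + 6.3 − 0.2 + 4.5 − 0.9 − 1.6) / 6 = 0.2500%
Mean R_m = (-6.9 + 4.6 + 2.8 + 8.0 − 6.7 − 6.2) / 6 = -0.7333%
Σ(R_i − R̄_i)(R_m − R̄_m) = 127.0100  ⇒  Cov = 127.0100 / 5 = 25.4020
Σ(R_m − R̄_m)² = 220.7133  ⇒  Var(R_m) = 220.7133 / 5 = 44.1427
β = Cov / Var(R_m) = 25.4020 / 44.1427 = 0.5755
MRP = 11.60% − 4.06% = 7.54%
E(R) = R_f + β × MRP = 4.06% + 0.5755 × 7.54% = 8.40%

8.40%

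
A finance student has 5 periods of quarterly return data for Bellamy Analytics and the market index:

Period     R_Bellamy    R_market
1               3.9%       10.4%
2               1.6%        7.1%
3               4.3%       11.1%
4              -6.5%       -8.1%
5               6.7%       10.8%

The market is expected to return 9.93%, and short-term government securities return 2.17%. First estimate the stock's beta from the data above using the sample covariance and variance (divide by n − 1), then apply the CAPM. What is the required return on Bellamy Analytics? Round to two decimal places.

Mean R_i = (3.9 + 1.6 + 4.3 − 6.5 + 6.7) / 5 = 2.0000%
Mean R_m = (10.4 + 7.1 + 11.1 − 8.1 + 10.8) / 5 = 6.2600%
Σ(R_i − R̄_i)(R_m − R̄_m) = 162.0600  ⇒  Cov = 162.0600 / 4 = 40.5150
Σ(R_m − R̄_m)² = 268.0920  ⇒  Var(R_m) = 268.0920 / 4 = 67.0230
β = Cov / Var(R_m) = 40.5150 / 67.0230 = 0.6045
MRP = 9.93% − 2.17% = 7.76%
E(R) = R_f + β × MRP = 2.17% + 0.6045 × 7.76% = 6.86%

6.86%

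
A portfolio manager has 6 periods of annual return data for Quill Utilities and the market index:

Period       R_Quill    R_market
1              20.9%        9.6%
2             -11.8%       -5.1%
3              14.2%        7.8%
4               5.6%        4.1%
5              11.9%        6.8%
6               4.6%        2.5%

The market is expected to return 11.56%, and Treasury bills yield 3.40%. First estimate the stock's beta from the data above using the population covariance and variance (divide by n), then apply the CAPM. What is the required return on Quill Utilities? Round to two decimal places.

Mean R_i = (20.9 − 11.8 + 14.2 + 5.6 + 11.9 + 4.6) / 6 = 7.5667%
Mean R_m = (9.6 − 5.1 + 7.8 + 4.1 + 6.8 + 2.5) / 6 = 4.2833%
Σ(R_i − R̄_i)(R_m − R̄_m) = 292.4967  ⇒  Cov = 292.4967 / 6 = 48.7495
Σ(R_m − R̄_m)² = 138.2283  ⇒  Var(R_m) = 138.2283 / 6 = 23.0381
β = Cov / Var(R_m) = 48.7495 / 23.0381 = 2.1160
MRP = 11.56% − 3.40% = 8.16%
E(R) = R_f + β × MRP = 3.40% + 2.1160 × 8.16% = 20.67%

20.67%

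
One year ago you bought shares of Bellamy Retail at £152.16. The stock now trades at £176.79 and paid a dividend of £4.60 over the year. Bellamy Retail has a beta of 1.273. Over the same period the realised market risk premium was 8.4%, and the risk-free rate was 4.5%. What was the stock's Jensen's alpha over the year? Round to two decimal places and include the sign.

Realised HPR = (P1 + D1 − P0) / P0 = (176.79 + 4.60 − 152.16) / 152.16 = 29.23 / 152.16 = 19.2100%
CAPM required = R_f + β·MRP = 4.5% + 1.273 × 8.4% = 15.1932%
α = realised − required = 19.2100% − 15.1932% = +4.02%

+4.02%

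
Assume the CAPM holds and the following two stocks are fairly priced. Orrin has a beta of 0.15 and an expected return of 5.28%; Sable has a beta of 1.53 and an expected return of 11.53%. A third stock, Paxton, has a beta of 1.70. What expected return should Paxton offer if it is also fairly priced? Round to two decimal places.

MRP (SML slope) = (11.53% − 5.28%) / (1.53 − 0.15) = 6.25% / 1.38 = 4.5290%
R_f (intercept) = 5.28% − 0.15 × 4.5290% = 4.6007%
E(R_Paxton) = R_f + β × MRP = 4.6007% + 1.70 × 4.5290% = 12.30%

12.30%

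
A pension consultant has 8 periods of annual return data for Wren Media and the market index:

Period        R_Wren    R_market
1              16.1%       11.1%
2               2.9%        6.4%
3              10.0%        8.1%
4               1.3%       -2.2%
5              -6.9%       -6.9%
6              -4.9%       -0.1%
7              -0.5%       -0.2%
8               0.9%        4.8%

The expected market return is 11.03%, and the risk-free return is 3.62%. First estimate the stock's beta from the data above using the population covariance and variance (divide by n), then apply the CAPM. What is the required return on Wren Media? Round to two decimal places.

11.86%

Mean R_i = (16.1 + 2.9 + 10.0 + 1.3 − 6.9 − 4.9 − 0.5 + 0.9) / 8 = 2.3625%
Mean R_m = (11.1 + 6.4 + 8.1 − 2.2 − 6.9 − 0.1 − 0.2 + 4.8) / 8 = 2.6250%
Σ(R_i − R̄_i)(R_m − R̄_m) = 278.3175  ⇒  Cov = 278.3175 / 8 = 34.7897
Σ(R_m − R̄_m)² = 250.1950  ⇒  Var(R_m) = 250.1950 / 8 = 31.2744
β = Cov / Var(R_m) = 34.7897 / 31.2744 = 1.1124
MRP = 11.03% − 3.62% = 7.41%
E(R) = R_f + β × MRP = 3.62% + 1.1124 × 7.41% = 11.86%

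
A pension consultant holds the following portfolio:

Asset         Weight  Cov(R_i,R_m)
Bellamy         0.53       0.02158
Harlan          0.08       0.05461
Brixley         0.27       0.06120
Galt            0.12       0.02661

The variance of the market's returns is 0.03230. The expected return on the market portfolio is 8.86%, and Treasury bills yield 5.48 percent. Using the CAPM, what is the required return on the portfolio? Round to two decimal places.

9.20%

β_Bellamy = 0.02158 / 0.03230 = 0.6681
β_Harlan = 0.05461 / 0.03230 = 1.6907
β_Brixley = 0.06120 / 0.03230 = 1.8947
β_Galt = 0.02661 / 0.03230 = 0.8238
β_P = Σ w_i β_i = 0.53×0.6681 + 0.08×1.6907 + 0.27×1.8947 + 0.12×0.8238 = 1.0998
MRP = 8.86% − 5.48% = 3.38%
E(R_P) = R_f + β_P × MRP = 5.48% + 1.0998 × 3.38% = 9.20%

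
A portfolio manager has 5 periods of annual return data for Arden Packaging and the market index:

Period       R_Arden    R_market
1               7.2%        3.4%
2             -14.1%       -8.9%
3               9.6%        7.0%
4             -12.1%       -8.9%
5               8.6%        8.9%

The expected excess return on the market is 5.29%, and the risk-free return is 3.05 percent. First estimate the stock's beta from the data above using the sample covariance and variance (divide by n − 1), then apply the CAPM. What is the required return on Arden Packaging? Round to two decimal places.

10.19%

Mean R_i = (7.2 − 14.1 + 9.6 − 12.1 + 8.6) / 5 = -0.1600%
Mean R_m = (3.4 − 8.9 + 7.0 − 8.9 + 8.9) / 5 = 0.3000%
Σ(R_i − R̄_i)(R_m − R̄_m) = 401.6400  ⇒  Cov = 401.6400 / 4 = 100.4100
Σ(R_m − R̄_m)² = 297.7400  ⇒  Var(R_m) = 297.7400 / 4 = 74.4350
β = Cov / Var(R_m) = 100.4100 / 74.4350 = 1.3490
E(R) = R_f + β × MRP = 3.05% + 1.3490 × 5.29% = 10.19%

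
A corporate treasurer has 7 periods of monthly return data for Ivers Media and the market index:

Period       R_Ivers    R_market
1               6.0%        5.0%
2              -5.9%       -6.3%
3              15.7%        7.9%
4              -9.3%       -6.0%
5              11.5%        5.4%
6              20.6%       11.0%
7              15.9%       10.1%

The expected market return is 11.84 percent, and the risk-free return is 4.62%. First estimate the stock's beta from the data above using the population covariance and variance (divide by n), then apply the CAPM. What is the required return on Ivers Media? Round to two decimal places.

15.91%

Mean R_i = (6.0 − 5.9 + 15.7 − 9.3 + 11.5 + 20.6 + 15.9) / 7 = 7.7857%
Mean R_m = (5.0 − 6.3 + 7.9 − 6.0 + 5.4 + 11.0 + 10.1) / 7 = 3.8714%
Σ(R_i − R̄_i)(R_m − R̄_m) = 485.2971  ⇒  Cov = 485.2971 / 7 = 69.3282
Σ(R_m − R̄_m)² = 310.3543  ⇒  Var(R_m) = 310.3543 / 7 = 44.3363
β = Cov / Var(R_m) = 69.3282 / 44.3363 = 1.5637
MRP = 11.84% − 4.62% = 7.22%
E(R) = R_f + β × MRP = 4.62% + 1.5637 × 7.22% = 15.91%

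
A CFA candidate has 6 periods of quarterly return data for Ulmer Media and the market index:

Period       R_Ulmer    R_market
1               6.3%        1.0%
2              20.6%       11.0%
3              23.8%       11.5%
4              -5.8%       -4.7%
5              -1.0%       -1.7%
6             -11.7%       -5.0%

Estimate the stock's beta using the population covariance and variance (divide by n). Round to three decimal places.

1.891

Mean R_i = (6.3 + 20.6 + 23.8 − 5.8 − 1.0 − 11.7) / 6 = 5.3667%
Mean R_m = (1.0 + 11.0 + 11.5 − 4.7 − 1.7 − 5.0) / 6 = 2.0167%
Σ(R_i − R̄_i)(R_m − R̄_m) = 529.1233  ⇒  Cov = 529.1233 / 6 = 88.1872
Σ(R_m − R̄_m)² = 279.8283  ⇒  Var(R_m) = 279.8283 / 6 = 46.6381
β = Cov / Var(R_m) = 88.1872 / 46.6381 = 1.8909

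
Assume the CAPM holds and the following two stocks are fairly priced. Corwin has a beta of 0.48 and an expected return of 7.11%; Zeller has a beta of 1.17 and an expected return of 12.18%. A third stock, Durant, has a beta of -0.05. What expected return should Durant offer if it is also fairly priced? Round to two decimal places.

3.22%

MRP (SML slope) = (12.18% − 7.11%) / (1.17 − 0.48) = 5.07% / 0.69 = 7.3478%
R_f (intercept) = 7.11% − 0.48 × 7.3478% = 3.5831%
E(R_Durant) = R_f + β × MRP = 3.5831% + -0.05 × 7.3478% = 3.22%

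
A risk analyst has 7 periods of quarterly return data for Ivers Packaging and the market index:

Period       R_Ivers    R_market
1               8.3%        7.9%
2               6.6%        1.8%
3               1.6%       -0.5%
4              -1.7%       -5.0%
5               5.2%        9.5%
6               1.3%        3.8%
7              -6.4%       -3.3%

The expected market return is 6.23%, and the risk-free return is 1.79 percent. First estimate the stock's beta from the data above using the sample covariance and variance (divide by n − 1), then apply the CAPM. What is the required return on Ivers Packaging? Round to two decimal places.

5.05%

Mean R_i = (8.3 + 6.6 + 1.6 − 1.7 + 5.2 + 1.3 − 6.4) / 7 = 2.1286%
Mean R_m = (7.9 + 1.8 − 0.5 − 5.0 + 9.5 + 3.8 − 3.3) / 7 = 2.0286%
Σ(R_i − R̄_i)(R_m − R̄_m) = 130.3843  ⇒  Cov = 130.3843 / 6 = 21.7307
Σ(R_m − R̄_m)² = 177.6743  ⇒  Var(R_m) = 177.6743 / 6 = 29.6124
β = Cov / Var(R_m) = 21.7307 / 29.6124 = 0.7338
MRP = 6.23% − 1.79% = 4.44%
E(R) = R_f + β × MRP = 1.79% + 0.7338 × 4.44% = 5.05%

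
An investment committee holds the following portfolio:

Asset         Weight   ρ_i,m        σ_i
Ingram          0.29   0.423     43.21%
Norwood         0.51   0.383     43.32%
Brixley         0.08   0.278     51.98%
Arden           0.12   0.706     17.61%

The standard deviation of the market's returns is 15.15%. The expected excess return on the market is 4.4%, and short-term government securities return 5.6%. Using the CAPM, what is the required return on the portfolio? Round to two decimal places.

10.37%

β_Ingram = 0.423 × 43.21% / 15.15% = 1.2065
β_Norwood = 0.383 × 43.32% / 15.15% = 1.0952
β_Brixley = 0.278 × 51.98% / 15.15% = 0.9538
β_Arden = 0.706 × 17.61% / 15.15% = 0.8206
β_P = Σ w_i β_i = 0.29×1.2065 + 0.51×1.0952 + 0.08×0.9538 + 0.12×0.8206 = 1.0832
E(R_P) = R_f + β_P × MRP = 5.6% + 1.0832 × 4.4% = 10.37%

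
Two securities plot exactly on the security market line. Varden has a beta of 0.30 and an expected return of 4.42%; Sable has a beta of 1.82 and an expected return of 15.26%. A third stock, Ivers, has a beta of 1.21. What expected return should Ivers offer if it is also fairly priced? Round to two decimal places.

MRP (SML slope) = (15.26% − 4.42%) / (1.82 − 0.30) = 10.84% / 1.52 = 7.1316%
R_f (intercept) = 4.42% − 0.30 × 7.1316% = 2.2805%
E(R_Ivers) = R_f + β × MRP = 2.2805% + 1.21 × 7.1316% = 10.91%

10.91%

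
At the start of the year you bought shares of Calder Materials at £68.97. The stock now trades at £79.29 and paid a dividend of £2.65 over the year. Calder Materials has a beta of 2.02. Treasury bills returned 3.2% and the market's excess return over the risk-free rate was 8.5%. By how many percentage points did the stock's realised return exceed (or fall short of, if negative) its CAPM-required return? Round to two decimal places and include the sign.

-1.56%

Realised HPR = (P1 + D1 − P0) / P0 = (79.29 + 2.65 − 68.97) / 68.97 = 12.97 / 68.97 = 18.8053%
CAPM required = R_f + β·MRP = 3.2% + 2.02 × 8.5% = 20.3700%
α = realised − required = 18.8053% − 20.3700% = -1.56%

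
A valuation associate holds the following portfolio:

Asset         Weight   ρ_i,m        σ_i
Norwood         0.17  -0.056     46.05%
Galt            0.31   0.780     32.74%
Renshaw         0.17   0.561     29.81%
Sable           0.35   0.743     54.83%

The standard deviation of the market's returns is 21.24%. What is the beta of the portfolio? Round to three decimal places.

β_Norwood = -0.056 × 46.05% / 21.24% = -0.1214
β_Galt = 0.780 × 32.74% / 21.24% = 1.2023
β_Renshaw = 0.561 × 29.81% / 21.24% = 0.7874
β_Sable = 0.743 × 54.83% / 21.24% = 1.9180
β_P = Σ w_i β_i = 0.17×-0.1214 + 0.31×1.2023 + 0.17×0.7874 + 0.35×1.9180 = 1.1572

1.157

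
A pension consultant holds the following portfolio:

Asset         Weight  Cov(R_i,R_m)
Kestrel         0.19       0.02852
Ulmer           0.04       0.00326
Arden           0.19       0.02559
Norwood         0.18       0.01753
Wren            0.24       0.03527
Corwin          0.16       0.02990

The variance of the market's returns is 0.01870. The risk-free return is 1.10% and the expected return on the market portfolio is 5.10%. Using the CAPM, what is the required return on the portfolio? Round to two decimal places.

6.84%

β_Kestrel = 0.02852 / 0.01870 = 1.5251
β_Ulmer = 0.00326 / 0.01870 = 0.1743
β_Arden = 0.02559 / 0.01870 = 1.3684
β_Norwood = 0.01753 / 0.01870 = 0.9374
β_Wren = 0.03527 / 0.01870 = 1.8861
β_Corwin = 0.02990 / 0.01870 = 1.5989
β_P = Σ w_i β_i = 0.19×1.5251 + 0.04×0.1743 + 0.19×1.3684 + 0.18×0.9374 + 0.24×1.8861 + 0.16×1.5989 = 1.4340
MRP = 5.10% − 1.10% = 4.00%
E(R_P) = R_f + β_P × MRP = 1.10% + 1.4340 × 4.00% = 6.84%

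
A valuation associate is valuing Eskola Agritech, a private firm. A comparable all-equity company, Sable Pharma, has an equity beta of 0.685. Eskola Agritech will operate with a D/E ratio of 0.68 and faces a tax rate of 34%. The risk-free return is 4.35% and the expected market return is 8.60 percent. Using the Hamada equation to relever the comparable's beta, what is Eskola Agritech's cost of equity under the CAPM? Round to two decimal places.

8.57%

β_L = β_U × [1 + (1 − t)(D/E)] = 0.685 × [1 + (1 − 0.34) × 0.68]
    = 0.685 × [1 + 0.66 × 0.68] = 0.685 × 1.4488 = 0.9924
MRP = 8.60% − 4.35% = 4.25%
E(R) = R_f + β_L × MRP = 4.35% + 0.9924 × 4.25% = 8.57%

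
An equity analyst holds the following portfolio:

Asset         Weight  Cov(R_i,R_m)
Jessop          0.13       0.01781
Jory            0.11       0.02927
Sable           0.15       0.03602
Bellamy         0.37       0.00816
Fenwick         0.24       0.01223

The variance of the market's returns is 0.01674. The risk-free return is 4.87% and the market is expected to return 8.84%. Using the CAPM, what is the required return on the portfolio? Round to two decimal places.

8.88%

β_Jessop = 0.01781 / 0.01674 = 1.0639
β_Jory = 0.02927 / 0.01674 = 1.7485
β_Sable = 0.03602 / 0.01674 = 2.1517
β_Bellamy = 0.00816 / 0.01674 = 0.4875
β_Fenwick = 0.01223 / 0.01674 = 0.7306
β_P = Σ w_i β_i = 0.13×1.0639 + 0.11×1.7485 + 0.15×2.1517 + 0.37×0.4875 + 0.24×0.7306 = 1.0091
MRP = 8.84% − 4.87% = 3.97%
E(R_P) = R_f + β_P × MRP = 4.87% + 1.0091 × 3.97% = 8.88%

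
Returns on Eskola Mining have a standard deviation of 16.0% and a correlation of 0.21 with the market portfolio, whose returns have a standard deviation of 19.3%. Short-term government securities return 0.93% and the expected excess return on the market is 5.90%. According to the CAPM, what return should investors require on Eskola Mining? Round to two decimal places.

1.96%

β = ρ × σ_i / σ_m = 0.21 × 16.0% / 19.3% = 0.1741
E(R) = 0.93% + 0.1741 × 5.90% = 1.96%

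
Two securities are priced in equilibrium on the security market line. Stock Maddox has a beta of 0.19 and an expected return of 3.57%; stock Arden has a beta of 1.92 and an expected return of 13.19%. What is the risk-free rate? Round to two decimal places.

Both satisfy E(R) = R_f + β·MRP, so the slope of the SML is
MRP = (13.19% − 3.57%) / (1.92 − 0.19) = 9.62% / 1.73 = 5.5607%
R_f = E(R_Maddox) − β_Maddox·MRP = 3.57% − 0.19 × 5.5607% = 2.5135%

2.51%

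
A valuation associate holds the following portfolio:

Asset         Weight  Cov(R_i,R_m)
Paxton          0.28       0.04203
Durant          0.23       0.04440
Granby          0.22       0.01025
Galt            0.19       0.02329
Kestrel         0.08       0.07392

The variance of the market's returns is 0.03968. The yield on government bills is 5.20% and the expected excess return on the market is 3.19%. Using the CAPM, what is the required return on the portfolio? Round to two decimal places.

β_Paxton = 0.04203 / 0.03968 = 1.0592
β_Durant = 0.04440 / 0.03968 = 1.1190
β_Granby = 0.01025 / 0.03968 = 0.2583
β_Galt = 0.02329 / 0.03968 = 0.5869
β_Kestrel = 0.07392 / 0.03968 = 1.8629
β_P = Σ w_i β_i = 0.28×1.0592 + 0.23×1.1190 + 0.22×0.2583 + 0.19×0.5869 + 0.08×1.8629 = 0.8713
E(R_P) = R_f + β_P × MRP = 5.20% + 0.8713 × 3.19% = 7.98%

7.98%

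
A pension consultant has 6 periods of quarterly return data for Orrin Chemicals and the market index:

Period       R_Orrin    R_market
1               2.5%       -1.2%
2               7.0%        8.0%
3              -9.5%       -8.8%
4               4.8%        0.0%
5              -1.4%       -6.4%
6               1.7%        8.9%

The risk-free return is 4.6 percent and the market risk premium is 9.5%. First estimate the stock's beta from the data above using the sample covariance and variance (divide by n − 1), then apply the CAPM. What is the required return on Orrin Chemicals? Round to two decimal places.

10.39%

Mean R_i = (2.5 + 7.0 − 9.5 + 4.8 − 1.4 + 1.7) / 6 = 0.8500%
Mean R_m = (-1.2 + 8.0 − 8.8 + 0.0 − 6.4 + 8.9) / 6 = 0.0833%
Σ(R_i − R̄_i)(R_m − R̄_m) = 160.2650  ⇒  Cov = 160.2650 / 5 = 32.0530
Σ(R_m − R̄_m)² = 263.0083  ⇒  Var(R_m) = 263.0083 / 5 = 52.6017
β = Cov / Var(R_m) = 32.0530 / 52.6017 = 0.6094
E(R) = R_f + β × MRP = 4.6% + 0.6094 × 9.5% = 10.39%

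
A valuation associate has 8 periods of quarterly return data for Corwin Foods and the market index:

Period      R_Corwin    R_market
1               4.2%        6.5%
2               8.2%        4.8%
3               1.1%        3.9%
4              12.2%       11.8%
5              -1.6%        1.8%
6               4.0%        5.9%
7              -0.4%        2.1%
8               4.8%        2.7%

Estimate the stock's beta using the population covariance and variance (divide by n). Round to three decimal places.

1.172

Mean R_i = (4.2 + 8.2 + 1.1 + 12.2 − 1.6 + 4.0 − 0.4 + 4.8) / 8 = 4.0625%
Mean R_m = (6.5 + 4.8 + 3.9 + 11.8 + 1.8 + 5.9 + 2.1 + 2.7) / 8 = 4.9375%
Σ(R_i − R̄_i)(R_m − R̄_m) = 87.2813  ⇒  Cov = 87.2813 / 8 = 10.9102
Σ(R_m − R̄_m)² = 74.4588  ⇒  Var(R_m) = 74.4588 / 8 = 9.3074
β = Cov / Var(R_m) = 10.9102 / 9.3074 = 1.1722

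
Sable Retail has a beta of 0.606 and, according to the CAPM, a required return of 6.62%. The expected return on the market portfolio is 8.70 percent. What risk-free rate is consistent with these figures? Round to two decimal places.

3.42%

E(R) = R_f + β(E(R_m) − R_f) = R_f(1 − β) + β·E(R_m)
6.62% = R_f × (1 − 0.606) + 0.606 × 8.70%
6.62% = R_f × 0.394 + 5.27220%
R_f = (6.62% − 5.27220%) / 0.394 = 3.42%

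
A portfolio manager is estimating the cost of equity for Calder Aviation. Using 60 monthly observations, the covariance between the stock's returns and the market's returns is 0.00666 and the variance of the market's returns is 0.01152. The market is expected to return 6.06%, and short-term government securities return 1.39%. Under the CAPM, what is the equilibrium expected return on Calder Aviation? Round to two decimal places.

4.09%

β = Cov(R_i, R_m) / Var(R_m) = 0.00666 / 0.01152 = 0.5781
MRP = 6.06% − 1.39% = 4.67%
E(R) = R_f + β × MRP = 1.39% + 0.5781 × 4.67% = 4.09%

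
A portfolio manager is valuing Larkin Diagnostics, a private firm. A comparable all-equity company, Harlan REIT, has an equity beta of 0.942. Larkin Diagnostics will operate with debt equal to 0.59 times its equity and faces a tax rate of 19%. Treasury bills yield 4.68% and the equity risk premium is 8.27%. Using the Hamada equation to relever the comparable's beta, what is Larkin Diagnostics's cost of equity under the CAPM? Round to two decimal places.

16.19%

β_L = β_U × [1 + (1 − t)(D/E)] = 0.942 × [1 + (1 − 0.19) × 0.59]
    = 0.942 × [1 + 0.81 × 0.59] = 0.942 × 1.4779 = 1.3922
E(R) = R_f + β_L × MRP = 4.68% + 1.3922 × 8.27% = 16.19%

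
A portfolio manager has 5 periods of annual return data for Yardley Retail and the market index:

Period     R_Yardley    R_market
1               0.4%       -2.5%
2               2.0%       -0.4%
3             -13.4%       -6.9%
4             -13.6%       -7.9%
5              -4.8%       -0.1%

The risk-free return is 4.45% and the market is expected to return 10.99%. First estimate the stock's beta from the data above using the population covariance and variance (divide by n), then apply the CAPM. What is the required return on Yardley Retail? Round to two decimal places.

16.02%

Mean R_i = (0.4 + 2.0 − 13.4 − 13.6 − 4.8) / 5 = -5.8800%
Mean R_m = (-2.5 − 0.4 − 6.9 − 7.9 − 0.1) / 5 = -3.5600%
Σ(R_i − R̄_i)(R_m − R̄_m) = 93.9160  ⇒  Cov = 93.9160 / 5 = 18.7832
Σ(R_m − R̄_m)² = 53.0720  ⇒  Var(R_m) = 53.0720 / 5 = 10.6144
β = Cov / Var(R_m) = 18.7832 / 10.6144 = 1.7696
MRP = 10.99% − 4.45% = 6.54%
E(R) = R_f + β × MRP = 4.45% + 1.7696 × 6.54% = 16.02%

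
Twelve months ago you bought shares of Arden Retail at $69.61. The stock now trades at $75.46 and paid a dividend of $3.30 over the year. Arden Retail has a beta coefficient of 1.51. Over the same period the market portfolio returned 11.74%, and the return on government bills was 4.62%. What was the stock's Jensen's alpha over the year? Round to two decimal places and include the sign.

Realised HPR = (P1 + D1 − P0) / P0 = (75.46 + 3.30 − 69.61) / 69.61 = 9.15 / 69.61 = 13.1447%
MRP = 11.74% − 4.62% = 7.12%
CAPM required = R_f + β·MRP = 4.62% + 1.51 × 7.12% = 15.3712%
α = realised − required = 13.1447% − 15.3712% = -2.23%

-2.23%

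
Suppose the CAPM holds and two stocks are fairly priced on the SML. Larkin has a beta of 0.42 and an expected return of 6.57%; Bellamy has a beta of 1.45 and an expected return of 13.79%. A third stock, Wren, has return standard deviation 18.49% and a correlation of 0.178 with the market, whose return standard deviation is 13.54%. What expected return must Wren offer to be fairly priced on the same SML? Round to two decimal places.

5.33%

MRP = (13.79% − 6.57%) / (1.45 − 0.42) = 7.0097%
R_f = 6.57% − 0.42 × 7.0097% = 3.6259%
β_Wren = ρ·σ_i/σ_m = 0.178 × 18.49 / 13.54 = 0.2431
E(R_Wren) = R_f + β × MRP = 3.6259% + 0.2431 × 7.0097% = 5.33%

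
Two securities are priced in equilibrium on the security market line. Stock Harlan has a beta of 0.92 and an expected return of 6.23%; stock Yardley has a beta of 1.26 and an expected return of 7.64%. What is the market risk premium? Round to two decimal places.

Both satisfy E(R) = R_f + β·MRP, so the slope of the SML is
MRP = (7.64% − 6.23%) / (1.26 − 0.92) = 1.41% / 0.34 = 4.1471%

4.15%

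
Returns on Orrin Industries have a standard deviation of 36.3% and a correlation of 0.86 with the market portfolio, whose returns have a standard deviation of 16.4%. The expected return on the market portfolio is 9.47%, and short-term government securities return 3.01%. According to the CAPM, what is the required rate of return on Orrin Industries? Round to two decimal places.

β = ρ × σ_i / σ_m = 0.86 × 36.3% / 16.4% = 1.9035
MRP = 9.47% − 3.01% = 6.46%
E(R) = 3.01% + 1.9035 × 6.46% = 15.31%

15.31%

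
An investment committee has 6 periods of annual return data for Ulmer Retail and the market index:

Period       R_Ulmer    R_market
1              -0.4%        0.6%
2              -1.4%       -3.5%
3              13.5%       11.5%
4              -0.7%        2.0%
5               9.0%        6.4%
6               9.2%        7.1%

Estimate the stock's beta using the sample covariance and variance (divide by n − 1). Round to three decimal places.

1.144

Mean R_i = (-0.4 − 1.4 + 13.5 − 0.7 + 9.0 + 9.2) / 6 = 4.8667%
Mean R_m = (0.6 − 3.5 + 11.5 + 2.0 + 6.4 + 7.1) / 6 = 4.0167%
Σ(R_i − R̄_i)(R_m − R̄_m) = 164.1433  ⇒  Cov = 164.1433 / 5 = 32.8287
Σ(R_m − R̄_m)² = 143.4283  ⇒  Var(R_m) = 143.4283 / 5 = 28.6857
β = Cov / Var(R_m) = 32.8287 / 28.6857 = 1.1444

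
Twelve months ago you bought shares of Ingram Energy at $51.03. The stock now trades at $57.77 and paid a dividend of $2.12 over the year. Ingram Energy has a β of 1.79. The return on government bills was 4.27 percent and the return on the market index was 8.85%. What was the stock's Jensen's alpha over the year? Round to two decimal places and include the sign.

Realised HPR = (P1 + D1 − P0) / P0 = (57.77 + 2.12 − 51.03) / 51.03 = 8.86 / 51.03 = 17.3623%
MRP = 8.85% − 4.27% = 4.58%
CAPM required = R_f + β·MRP = 4.27% + 1.79 × 4.58% = 12.4682%
α = realised − required = 17.3623% − 12.4682% = +4.89%

+4.89%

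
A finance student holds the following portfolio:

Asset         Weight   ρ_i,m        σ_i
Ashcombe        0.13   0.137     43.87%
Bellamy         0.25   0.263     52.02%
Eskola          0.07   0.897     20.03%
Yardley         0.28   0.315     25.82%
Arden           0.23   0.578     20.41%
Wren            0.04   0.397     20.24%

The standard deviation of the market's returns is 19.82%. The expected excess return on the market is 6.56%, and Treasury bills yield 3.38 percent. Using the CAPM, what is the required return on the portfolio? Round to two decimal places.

6.95%

β_Ashcombe = 0.137 × 43.87% / 19.82% = 0.3032
β_Bellamy = 0.263 × 52.02% / 19.82% = 0.6903
β_Eskola = 0.897 × 20.03% / 19.82% = 0.9065
β_Yardley = 0.315 × 25.82% / 19.82% = 0.4104
β_Arden = 0.578 × 20.41% / 19.82% = 0.5952
β_Wren = 0.397 × 20.24% / 19.82% = 0.4054
β_P = Σ w_i β_i = 0.13×0.3032 + 0.25×0.6903 + 0.07×0.9065 + 0.28×0.4104 + 0.23×0.5952 + 0.04×0.4054 = 0.5435
E(R_P) = R_f + β_P × MRP = 3.38% + 0.5435 × 6.56% = 6.95%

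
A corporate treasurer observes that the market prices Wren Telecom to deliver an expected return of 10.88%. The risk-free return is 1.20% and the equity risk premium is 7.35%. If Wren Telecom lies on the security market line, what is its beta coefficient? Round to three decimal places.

1.317

β = (E(R) − R_f) / MRP = (10.88% − 1.20%) / 7.35% = 9.68% / 7.35% = 1.317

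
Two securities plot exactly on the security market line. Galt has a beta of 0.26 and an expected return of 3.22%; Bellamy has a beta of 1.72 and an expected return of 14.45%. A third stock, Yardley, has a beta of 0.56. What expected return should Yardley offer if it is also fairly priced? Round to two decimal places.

5.53%

MRP (SML slope) = (14.45% − 3.22%) / (1.72 − 0.26) = 11.23% / 1.46 = 7.6918%
R_f (intercept) = 3.22% − 0.26 × 7.6918% = 1.2201%
E(R_Yardley) = R_f + β × MRP = 1.2201% + 0.56 × 7.6918% = 5.53%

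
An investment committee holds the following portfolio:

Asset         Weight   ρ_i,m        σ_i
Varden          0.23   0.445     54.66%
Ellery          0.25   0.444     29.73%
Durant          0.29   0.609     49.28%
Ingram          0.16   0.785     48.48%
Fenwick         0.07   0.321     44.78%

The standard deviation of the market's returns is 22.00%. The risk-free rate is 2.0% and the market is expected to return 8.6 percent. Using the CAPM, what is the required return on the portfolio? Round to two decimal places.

9.41%

β_Varden = 0.445 × 54.66% / 22.00% = 1.1056
β_Ellery = 0.444 × 29.73% / 22.00% = 0.6000
β_Durant = 0.609 × 49.28% / 22.00% = 1.3642
β_Ingram = 0.785 × 48.48% / 22.00% = 1.7299
β_Fenwick = 0.321 × 44.78% / 22.00% = 0.6534
β_P = Σ w_i β_i = 0.23×1.1056 + 0.25×0.6000 + 0.29×1.3642 + 0.16×1.7299 + 0.07×0.6534 = 1.1224
MRP = 8.6% − 2.0% = 6.60%
E(R_P) = R_f + β_P × MRP = 2.0% + 1.1224 × 6.6% = 9.41%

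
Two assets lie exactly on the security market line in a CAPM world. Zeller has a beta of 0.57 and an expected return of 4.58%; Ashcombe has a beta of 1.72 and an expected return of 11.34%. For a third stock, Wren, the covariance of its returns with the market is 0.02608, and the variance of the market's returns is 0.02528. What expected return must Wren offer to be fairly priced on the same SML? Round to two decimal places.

7.29%

MRP = (11.34% − 4.58%) / (1.72 − 0.57) = 5.8783%
R_f = 4.58% − 0.57 × 5.8783% = 1.2294%
β_Wren = Cov / Var(R_m) = 0.02608 / 0.02528 = 1.0316
E(R_Wren) = R_f + β × MRP = 1.2294% + 1.0316 × 5.8783% = 7.29%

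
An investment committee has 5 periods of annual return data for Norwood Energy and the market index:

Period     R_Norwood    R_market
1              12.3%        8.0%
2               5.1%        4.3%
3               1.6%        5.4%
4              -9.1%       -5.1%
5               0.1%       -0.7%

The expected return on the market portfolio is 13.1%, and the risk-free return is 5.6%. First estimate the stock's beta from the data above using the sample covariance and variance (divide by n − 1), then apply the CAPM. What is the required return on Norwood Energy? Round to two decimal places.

15.95%

Mean R_i = (12.3 + 5.1 + 1.6 − 9.1 + 0.1) / 5 = 2.0000%
Mean R_m = (8.0 + 4.3 + 5.4 − 5.1 − 0.7) / 5 = 2.3800%
Σ(R_i − R̄_i)(R_m − R̄_m) = 151.5100  ⇒  Cov = 151.5100 / 4 = 37.8775
Σ(R_m − R̄_m)² = 109.8280  ⇒  Var(R_m) = 109.8280 / 4 = 27.4570
β = Cov / Var(R_m) = 37.8775 / 27.4570 = 1.3795
MRP = 13.1% − 5.6% = 7.50%
E(R) = R_f + β × MRP = 5.6% + 1.3795 × 7.5% = 15.95%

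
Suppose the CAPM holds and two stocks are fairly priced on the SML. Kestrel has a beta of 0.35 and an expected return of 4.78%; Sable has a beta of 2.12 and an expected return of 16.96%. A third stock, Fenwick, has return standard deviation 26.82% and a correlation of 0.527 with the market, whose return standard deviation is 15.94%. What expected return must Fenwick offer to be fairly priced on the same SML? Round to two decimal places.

MRP = (16.96% − 4.78%) / (2.12 − 0.35) = 6.8814%
R_f = 4.78% − 0.35 × 6.8814% = 2.3715%
β_Fenwick = ρ·σ_i/σ_m = 0.527 × 26.82 / 15.94 = 0.8867
E(R_Fenwick) = R_f + β × MRP = 2.3715% + 0.8867 × 6.8814% = 8.47%

8.47%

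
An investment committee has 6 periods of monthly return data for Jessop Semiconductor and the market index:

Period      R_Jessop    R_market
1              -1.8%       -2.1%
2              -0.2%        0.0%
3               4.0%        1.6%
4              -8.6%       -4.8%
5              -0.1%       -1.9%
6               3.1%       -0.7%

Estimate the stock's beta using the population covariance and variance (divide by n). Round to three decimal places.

Mean R_i = (-1.8 − 0.2 + 4.0 − 8.6 − 0.1 + 3.1) / 6 = -0.6000%
Mean R_m = (-2.1 + 0.0 + 1.6 − 4.8 − 1.9 − 0.7) / 6 = -1.3167%
Σ(R_i − R̄_i)(R_m − R̄_m) = 44.7400  ⇒  Cov = 44.7400 / 6 = 7.4567
Σ(R_m − R̄_m)² = 23.7083  ⇒  Var(R_m) = 23.7083 / 6 = 3.9514
β = Cov / Var(R_m) = 7.4567 / 3.9514 = 1.8871

1.887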